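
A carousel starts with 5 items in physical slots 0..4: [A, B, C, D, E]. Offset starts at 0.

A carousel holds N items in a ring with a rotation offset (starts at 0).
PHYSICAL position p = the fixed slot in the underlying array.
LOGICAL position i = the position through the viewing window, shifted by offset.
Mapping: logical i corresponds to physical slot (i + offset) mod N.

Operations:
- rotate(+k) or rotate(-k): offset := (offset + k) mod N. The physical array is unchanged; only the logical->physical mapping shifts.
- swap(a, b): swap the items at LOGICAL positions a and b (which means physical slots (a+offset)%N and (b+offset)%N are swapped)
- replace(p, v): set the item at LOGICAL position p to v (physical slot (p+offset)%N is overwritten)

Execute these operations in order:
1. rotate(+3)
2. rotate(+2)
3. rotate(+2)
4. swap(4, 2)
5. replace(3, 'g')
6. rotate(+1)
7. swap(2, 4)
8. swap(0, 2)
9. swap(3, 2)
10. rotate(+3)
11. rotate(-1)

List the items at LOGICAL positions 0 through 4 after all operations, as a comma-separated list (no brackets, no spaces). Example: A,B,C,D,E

Answer: E,D,g,C,B

Derivation:
After op 1 (rotate(+3)): offset=3, physical=[A,B,C,D,E], logical=[D,E,A,B,C]
After op 2 (rotate(+2)): offset=0, physical=[A,B,C,D,E], logical=[A,B,C,D,E]
After op 3 (rotate(+2)): offset=2, physical=[A,B,C,D,E], logical=[C,D,E,A,B]
After op 4 (swap(4, 2)): offset=2, physical=[A,E,C,D,B], logical=[C,D,B,A,E]
After op 5 (replace(3, 'g')): offset=2, physical=[g,E,C,D,B], logical=[C,D,B,g,E]
After op 6 (rotate(+1)): offset=3, physical=[g,E,C,D,B], logical=[D,B,g,E,C]
After op 7 (swap(2, 4)): offset=3, physical=[C,E,g,D,B], logical=[D,B,C,E,g]
After op 8 (swap(0, 2)): offset=3, physical=[D,E,g,C,B], logical=[C,B,D,E,g]
After op 9 (swap(3, 2)): offset=3, physical=[E,D,g,C,B], logical=[C,B,E,D,g]
After op 10 (rotate(+3)): offset=1, physical=[E,D,g,C,B], logical=[D,g,C,B,E]
After op 11 (rotate(-1)): offset=0, physical=[E,D,g,C,B], logical=[E,D,g,C,B]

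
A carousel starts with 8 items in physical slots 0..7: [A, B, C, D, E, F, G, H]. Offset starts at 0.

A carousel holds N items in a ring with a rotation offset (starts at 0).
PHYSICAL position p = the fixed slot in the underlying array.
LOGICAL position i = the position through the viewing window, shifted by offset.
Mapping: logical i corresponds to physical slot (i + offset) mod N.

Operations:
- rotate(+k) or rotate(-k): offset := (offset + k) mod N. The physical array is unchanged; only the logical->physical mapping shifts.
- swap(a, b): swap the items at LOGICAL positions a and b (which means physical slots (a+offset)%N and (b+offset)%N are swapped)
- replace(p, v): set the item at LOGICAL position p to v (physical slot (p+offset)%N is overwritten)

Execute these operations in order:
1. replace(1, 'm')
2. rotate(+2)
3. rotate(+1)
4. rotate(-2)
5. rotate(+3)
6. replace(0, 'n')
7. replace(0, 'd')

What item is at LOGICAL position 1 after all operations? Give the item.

Answer: F

Derivation:
After op 1 (replace(1, 'm')): offset=0, physical=[A,m,C,D,E,F,G,H], logical=[A,m,C,D,E,F,G,H]
After op 2 (rotate(+2)): offset=2, physical=[A,m,C,D,E,F,G,H], logical=[C,D,E,F,G,H,A,m]
After op 3 (rotate(+1)): offset=3, physical=[A,m,C,D,E,F,G,H], logical=[D,E,F,G,H,A,m,C]
After op 4 (rotate(-2)): offset=1, physical=[A,m,C,D,E,F,G,H], logical=[m,C,D,E,F,G,H,A]
After op 5 (rotate(+3)): offset=4, physical=[A,m,C,D,E,F,G,H], logical=[E,F,G,H,A,m,C,D]
After op 6 (replace(0, 'n')): offset=4, physical=[A,m,C,D,n,F,G,H], logical=[n,F,G,H,A,m,C,D]
After op 7 (replace(0, 'd')): offset=4, physical=[A,m,C,D,d,F,G,H], logical=[d,F,G,H,A,m,C,D]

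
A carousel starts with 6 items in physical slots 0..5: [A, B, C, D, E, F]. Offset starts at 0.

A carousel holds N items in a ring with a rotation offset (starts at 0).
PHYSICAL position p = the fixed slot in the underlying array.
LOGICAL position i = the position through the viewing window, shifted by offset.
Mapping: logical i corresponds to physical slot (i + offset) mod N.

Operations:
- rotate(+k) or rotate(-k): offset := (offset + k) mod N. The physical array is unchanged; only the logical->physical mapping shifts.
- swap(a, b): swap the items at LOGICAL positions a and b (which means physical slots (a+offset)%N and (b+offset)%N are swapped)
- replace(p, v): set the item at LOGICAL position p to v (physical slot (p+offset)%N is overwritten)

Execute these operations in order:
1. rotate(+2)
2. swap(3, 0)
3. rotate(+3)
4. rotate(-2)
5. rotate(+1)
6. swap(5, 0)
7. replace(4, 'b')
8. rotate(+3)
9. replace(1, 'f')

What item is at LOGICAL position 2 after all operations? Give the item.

Answer: E

Derivation:
After op 1 (rotate(+2)): offset=2, physical=[A,B,C,D,E,F], logical=[C,D,E,F,A,B]
After op 2 (swap(3, 0)): offset=2, physical=[A,B,F,D,E,C], logical=[F,D,E,C,A,B]
After op 3 (rotate(+3)): offset=5, physical=[A,B,F,D,E,C], logical=[C,A,B,F,D,E]
After op 4 (rotate(-2)): offset=3, physical=[A,B,F,D,E,C], logical=[D,E,C,A,B,F]
After op 5 (rotate(+1)): offset=4, physical=[A,B,F,D,E,C], logical=[E,C,A,B,F,D]
After op 6 (swap(5, 0)): offset=4, physical=[A,B,F,E,D,C], logical=[D,C,A,B,F,E]
After op 7 (replace(4, 'b')): offset=4, physical=[A,B,b,E,D,C], logical=[D,C,A,B,b,E]
After op 8 (rotate(+3)): offset=1, physical=[A,B,b,E,D,C], logical=[B,b,E,D,C,A]
After op 9 (replace(1, 'f')): offset=1, physical=[A,B,f,E,D,C], logical=[B,f,E,D,C,A]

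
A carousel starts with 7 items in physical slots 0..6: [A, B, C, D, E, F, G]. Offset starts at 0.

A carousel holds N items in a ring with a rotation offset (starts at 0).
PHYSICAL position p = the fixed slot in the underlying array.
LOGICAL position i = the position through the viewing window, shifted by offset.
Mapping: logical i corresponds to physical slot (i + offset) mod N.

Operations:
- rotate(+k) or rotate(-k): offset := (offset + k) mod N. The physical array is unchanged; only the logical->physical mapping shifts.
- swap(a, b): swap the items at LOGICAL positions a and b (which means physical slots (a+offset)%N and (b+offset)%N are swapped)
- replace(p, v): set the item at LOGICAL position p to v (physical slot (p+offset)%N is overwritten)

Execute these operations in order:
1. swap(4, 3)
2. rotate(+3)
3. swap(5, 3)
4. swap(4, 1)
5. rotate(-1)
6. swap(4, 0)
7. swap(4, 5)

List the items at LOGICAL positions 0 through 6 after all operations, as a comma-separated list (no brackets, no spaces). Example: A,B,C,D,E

After op 1 (swap(4, 3)): offset=0, physical=[A,B,C,E,D,F,G], logical=[A,B,C,E,D,F,G]
After op 2 (rotate(+3)): offset=3, physical=[A,B,C,E,D,F,G], logical=[E,D,F,G,A,B,C]
After op 3 (swap(5, 3)): offset=3, physical=[A,G,C,E,D,F,B], logical=[E,D,F,B,A,G,C]
After op 4 (swap(4, 1)): offset=3, physical=[D,G,C,E,A,F,B], logical=[E,A,F,B,D,G,C]
After op 5 (rotate(-1)): offset=2, physical=[D,G,C,E,A,F,B], logical=[C,E,A,F,B,D,G]
After op 6 (swap(4, 0)): offset=2, physical=[D,G,B,E,A,F,C], logical=[B,E,A,F,C,D,G]
After op 7 (swap(4, 5)): offset=2, physical=[C,G,B,E,A,F,D], logical=[B,E,A,F,D,C,G]

Answer: B,E,A,F,D,C,G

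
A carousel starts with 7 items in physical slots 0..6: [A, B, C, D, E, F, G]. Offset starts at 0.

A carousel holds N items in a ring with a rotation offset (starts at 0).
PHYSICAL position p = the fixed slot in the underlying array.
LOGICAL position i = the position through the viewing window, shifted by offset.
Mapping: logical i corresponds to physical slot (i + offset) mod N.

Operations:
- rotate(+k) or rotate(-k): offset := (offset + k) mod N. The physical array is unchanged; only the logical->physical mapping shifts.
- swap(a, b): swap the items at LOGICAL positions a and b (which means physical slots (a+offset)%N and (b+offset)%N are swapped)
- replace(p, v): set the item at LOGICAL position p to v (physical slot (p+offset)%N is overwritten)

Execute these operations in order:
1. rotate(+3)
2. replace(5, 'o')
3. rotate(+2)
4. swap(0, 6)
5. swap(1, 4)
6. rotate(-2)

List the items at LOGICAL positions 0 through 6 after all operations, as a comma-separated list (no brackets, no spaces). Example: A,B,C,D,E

After op 1 (rotate(+3)): offset=3, physical=[A,B,C,D,E,F,G], logical=[D,E,F,G,A,B,C]
After op 2 (replace(5, 'o')): offset=3, physical=[A,o,C,D,E,F,G], logical=[D,E,F,G,A,o,C]
After op 3 (rotate(+2)): offset=5, physical=[A,o,C,D,E,F,G], logical=[F,G,A,o,C,D,E]
After op 4 (swap(0, 6)): offset=5, physical=[A,o,C,D,F,E,G], logical=[E,G,A,o,C,D,F]
After op 5 (swap(1, 4)): offset=5, physical=[A,o,G,D,F,E,C], logical=[E,C,A,o,G,D,F]
After op 6 (rotate(-2)): offset=3, physical=[A,o,G,D,F,E,C], logical=[D,F,E,C,A,o,G]

Answer: D,F,E,C,A,o,G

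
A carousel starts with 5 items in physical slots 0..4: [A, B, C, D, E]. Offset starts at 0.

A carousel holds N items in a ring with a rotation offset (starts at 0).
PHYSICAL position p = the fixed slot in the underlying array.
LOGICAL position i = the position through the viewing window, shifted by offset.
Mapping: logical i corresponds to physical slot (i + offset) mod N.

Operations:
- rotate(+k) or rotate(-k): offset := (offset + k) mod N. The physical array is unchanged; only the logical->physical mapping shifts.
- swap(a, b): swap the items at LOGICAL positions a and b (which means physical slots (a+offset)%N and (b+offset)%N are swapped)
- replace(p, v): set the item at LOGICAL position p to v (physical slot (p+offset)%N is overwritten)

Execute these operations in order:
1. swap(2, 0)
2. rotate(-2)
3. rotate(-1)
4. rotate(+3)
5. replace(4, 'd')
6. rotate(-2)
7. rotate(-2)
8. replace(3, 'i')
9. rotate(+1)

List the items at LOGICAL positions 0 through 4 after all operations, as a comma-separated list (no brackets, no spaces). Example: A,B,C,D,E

Answer: A,D,i,C,B

Derivation:
After op 1 (swap(2, 0)): offset=0, physical=[C,B,A,D,E], logical=[C,B,A,D,E]
After op 2 (rotate(-2)): offset=3, physical=[C,B,A,D,E], logical=[D,E,C,B,A]
After op 3 (rotate(-1)): offset=2, physical=[C,B,A,D,E], logical=[A,D,E,C,B]
After op 4 (rotate(+3)): offset=0, physical=[C,B,A,D,E], logical=[C,B,A,D,E]
After op 5 (replace(4, 'd')): offset=0, physical=[C,B,A,D,d], logical=[C,B,A,D,d]
After op 6 (rotate(-2)): offset=3, physical=[C,B,A,D,d], logical=[D,d,C,B,A]
After op 7 (rotate(-2)): offset=1, physical=[C,B,A,D,d], logical=[B,A,D,d,C]
After op 8 (replace(3, 'i')): offset=1, physical=[C,B,A,D,i], logical=[B,A,D,i,C]
After op 9 (rotate(+1)): offset=2, physical=[C,B,A,D,i], logical=[A,D,i,C,B]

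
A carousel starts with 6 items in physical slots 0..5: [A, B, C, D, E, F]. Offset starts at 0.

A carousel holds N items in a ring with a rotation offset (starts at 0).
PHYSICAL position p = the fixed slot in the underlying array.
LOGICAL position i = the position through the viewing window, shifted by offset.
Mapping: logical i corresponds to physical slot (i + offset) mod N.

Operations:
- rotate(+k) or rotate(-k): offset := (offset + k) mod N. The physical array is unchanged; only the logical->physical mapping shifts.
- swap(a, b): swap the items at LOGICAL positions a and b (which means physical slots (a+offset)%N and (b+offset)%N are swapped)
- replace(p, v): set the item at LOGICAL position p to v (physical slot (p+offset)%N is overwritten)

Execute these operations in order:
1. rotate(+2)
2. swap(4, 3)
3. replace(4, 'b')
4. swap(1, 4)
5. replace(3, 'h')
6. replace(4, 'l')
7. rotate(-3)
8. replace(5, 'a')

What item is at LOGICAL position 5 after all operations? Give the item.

Answer: a

Derivation:
After op 1 (rotate(+2)): offset=2, physical=[A,B,C,D,E,F], logical=[C,D,E,F,A,B]
After op 2 (swap(4, 3)): offset=2, physical=[F,B,C,D,E,A], logical=[C,D,E,A,F,B]
After op 3 (replace(4, 'b')): offset=2, physical=[b,B,C,D,E,A], logical=[C,D,E,A,b,B]
After op 4 (swap(1, 4)): offset=2, physical=[D,B,C,b,E,A], logical=[C,b,E,A,D,B]
After op 5 (replace(3, 'h')): offset=2, physical=[D,B,C,b,E,h], logical=[C,b,E,h,D,B]
After op 6 (replace(4, 'l')): offset=2, physical=[l,B,C,b,E,h], logical=[C,b,E,h,l,B]
After op 7 (rotate(-3)): offset=5, physical=[l,B,C,b,E,h], logical=[h,l,B,C,b,E]
After op 8 (replace(5, 'a')): offset=5, physical=[l,B,C,b,a,h], logical=[h,l,B,C,b,a]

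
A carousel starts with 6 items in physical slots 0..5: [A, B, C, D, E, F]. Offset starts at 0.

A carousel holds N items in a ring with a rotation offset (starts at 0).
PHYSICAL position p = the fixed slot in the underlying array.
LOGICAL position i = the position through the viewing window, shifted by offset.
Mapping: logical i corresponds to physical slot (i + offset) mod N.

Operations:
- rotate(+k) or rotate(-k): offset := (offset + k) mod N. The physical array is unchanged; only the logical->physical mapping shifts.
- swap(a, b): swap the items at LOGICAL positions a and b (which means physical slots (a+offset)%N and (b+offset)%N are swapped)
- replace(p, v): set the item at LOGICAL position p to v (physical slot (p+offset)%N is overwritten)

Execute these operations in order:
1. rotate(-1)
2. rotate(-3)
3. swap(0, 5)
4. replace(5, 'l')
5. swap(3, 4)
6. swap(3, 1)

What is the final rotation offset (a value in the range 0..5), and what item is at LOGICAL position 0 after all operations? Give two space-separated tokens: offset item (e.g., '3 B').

After op 1 (rotate(-1)): offset=5, physical=[A,B,C,D,E,F], logical=[F,A,B,C,D,E]
After op 2 (rotate(-3)): offset=2, physical=[A,B,C,D,E,F], logical=[C,D,E,F,A,B]
After op 3 (swap(0, 5)): offset=2, physical=[A,C,B,D,E,F], logical=[B,D,E,F,A,C]
After op 4 (replace(5, 'l')): offset=2, physical=[A,l,B,D,E,F], logical=[B,D,E,F,A,l]
After op 5 (swap(3, 4)): offset=2, physical=[F,l,B,D,E,A], logical=[B,D,E,A,F,l]
After op 6 (swap(3, 1)): offset=2, physical=[F,l,B,A,E,D], logical=[B,A,E,D,F,l]

Answer: 2 B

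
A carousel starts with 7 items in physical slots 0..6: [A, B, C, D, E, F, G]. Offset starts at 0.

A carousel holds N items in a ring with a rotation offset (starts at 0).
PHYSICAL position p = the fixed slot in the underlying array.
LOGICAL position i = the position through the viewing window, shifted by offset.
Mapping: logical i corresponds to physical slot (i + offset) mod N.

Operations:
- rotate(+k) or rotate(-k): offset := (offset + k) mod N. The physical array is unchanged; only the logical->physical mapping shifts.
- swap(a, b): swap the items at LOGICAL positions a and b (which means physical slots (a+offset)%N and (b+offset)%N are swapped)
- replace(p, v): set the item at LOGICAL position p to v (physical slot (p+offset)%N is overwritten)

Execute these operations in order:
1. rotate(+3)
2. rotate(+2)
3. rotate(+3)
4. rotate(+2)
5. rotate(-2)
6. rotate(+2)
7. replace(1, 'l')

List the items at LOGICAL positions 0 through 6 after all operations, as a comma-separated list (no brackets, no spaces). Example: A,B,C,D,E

Answer: D,l,F,G,A,B,C

Derivation:
After op 1 (rotate(+3)): offset=3, physical=[A,B,C,D,E,F,G], logical=[D,E,F,G,A,B,C]
After op 2 (rotate(+2)): offset=5, physical=[A,B,C,D,E,F,G], logical=[F,G,A,B,C,D,E]
After op 3 (rotate(+3)): offset=1, physical=[A,B,C,D,E,F,G], logical=[B,C,D,E,F,G,A]
After op 4 (rotate(+2)): offset=3, physical=[A,B,C,D,E,F,G], logical=[D,E,F,G,A,B,C]
After op 5 (rotate(-2)): offset=1, physical=[A,B,C,D,E,F,G], logical=[B,C,D,E,F,G,A]
After op 6 (rotate(+2)): offset=3, physical=[A,B,C,D,E,F,G], logical=[D,E,F,G,A,B,C]
After op 7 (replace(1, 'l')): offset=3, physical=[A,B,C,D,l,F,G], logical=[D,l,F,G,A,B,C]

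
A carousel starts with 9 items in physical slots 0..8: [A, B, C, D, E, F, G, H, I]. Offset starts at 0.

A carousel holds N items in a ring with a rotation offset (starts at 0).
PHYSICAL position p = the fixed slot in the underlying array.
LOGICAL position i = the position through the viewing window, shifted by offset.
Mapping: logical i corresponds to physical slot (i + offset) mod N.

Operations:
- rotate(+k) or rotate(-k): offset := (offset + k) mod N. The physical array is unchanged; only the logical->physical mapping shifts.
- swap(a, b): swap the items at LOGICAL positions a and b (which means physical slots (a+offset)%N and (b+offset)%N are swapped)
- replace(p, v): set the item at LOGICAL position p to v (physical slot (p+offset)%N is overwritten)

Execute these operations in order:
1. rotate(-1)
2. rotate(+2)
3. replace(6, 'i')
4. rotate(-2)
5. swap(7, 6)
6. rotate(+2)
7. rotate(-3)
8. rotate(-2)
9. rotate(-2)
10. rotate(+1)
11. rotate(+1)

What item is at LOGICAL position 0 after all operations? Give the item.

After op 1 (rotate(-1)): offset=8, physical=[A,B,C,D,E,F,G,H,I], logical=[I,A,B,C,D,E,F,G,H]
After op 2 (rotate(+2)): offset=1, physical=[A,B,C,D,E,F,G,H,I], logical=[B,C,D,E,F,G,H,I,A]
After op 3 (replace(6, 'i')): offset=1, physical=[A,B,C,D,E,F,G,i,I], logical=[B,C,D,E,F,G,i,I,A]
After op 4 (rotate(-2)): offset=8, physical=[A,B,C,D,E,F,G,i,I], logical=[I,A,B,C,D,E,F,G,i]
After op 5 (swap(7, 6)): offset=8, physical=[A,B,C,D,E,G,F,i,I], logical=[I,A,B,C,D,E,G,F,i]
After op 6 (rotate(+2)): offset=1, physical=[A,B,C,D,E,G,F,i,I], logical=[B,C,D,E,G,F,i,I,A]
After op 7 (rotate(-3)): offset=7, physical=[A,B,C,D,E,G,F,i,I], logical=[i,I,A,B,C,D,E,G,F]
After op 8 (rotate(-2)): offset=5, physical=[A,B,C,D,E,G,F,i,I], logical=[G,F,i,I,A,B,C,D,E]
After op 9 (rotate(-2)): offset=3, physical=[A,B,C,D,E,G,F,i,I], logical=[D,E,G,F,i,I,A,B,C]
After op 10 (rotate(+1)): offset=4, physical=[A,B,C,D,E,G,F,i,I], logical=[E,G,F,i,I,A,B,C,D]
After op 11 (rotate(+1)): offset=5, physical=[A,B,C,D,E,G,F,i,I], logical=[G,F,i,I,A,B,C,D,E]

Answer: G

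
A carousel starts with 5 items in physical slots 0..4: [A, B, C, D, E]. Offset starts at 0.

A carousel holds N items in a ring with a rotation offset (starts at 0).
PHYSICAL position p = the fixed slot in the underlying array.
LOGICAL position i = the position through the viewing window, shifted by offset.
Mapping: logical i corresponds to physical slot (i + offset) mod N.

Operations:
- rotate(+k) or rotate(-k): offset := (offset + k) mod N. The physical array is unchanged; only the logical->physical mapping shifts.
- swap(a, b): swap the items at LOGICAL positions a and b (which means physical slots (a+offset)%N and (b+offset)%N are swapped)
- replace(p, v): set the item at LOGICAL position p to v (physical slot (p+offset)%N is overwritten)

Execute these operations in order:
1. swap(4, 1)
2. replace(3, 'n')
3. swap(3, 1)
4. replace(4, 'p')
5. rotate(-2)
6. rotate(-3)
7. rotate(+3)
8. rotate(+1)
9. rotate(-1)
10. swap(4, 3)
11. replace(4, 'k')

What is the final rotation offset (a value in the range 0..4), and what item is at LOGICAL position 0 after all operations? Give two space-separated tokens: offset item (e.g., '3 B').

Answer: 3 E

Derivation:
After op 1 (swap(4, 1)): offset=0, physical=[A,E,C,D,B], logical=[A,E,C,D,B]
After op 2 (replace(3, 'n')): offset=0, physical=[A,E,C,n,B], logical=[A,E,C,n,B]
After op 3 (swap(3, 1)): offset=0, physical=[A,n,C,E,B], logical=[A,n,C,E,B]
After op 4 (replace(4, 'p')): offset=0, physical=[A,n,C,E,p], logical=[A,n,C,E,p]
After op 5 (rotate(-2)): offset=3, physical=[A,n,C,E,p], logical=[E,p,A,n,C]
After op 6 (rotate(-3)): offset=0, physical=[A,n,C,E,p], logical=[A,n,C,E,p]
After op 7 (rotate(+3)): offset=3, physical=[A,n,C,E,p], logical=[E,p,A,n,C]
After op 8 (rotate(+1)): offset=4, physical=[A,n,C,E,p], logical=[p,A,n,C,E]
After op 9 (rotate(-1)): offset=3, physical=[A,n,C,E,p], logical=[E,p,A,n,C]
After op 10 (swap(4, 3)): offset=3, physical=[A,C,n,E,p], logical=[E,p,A,C,n]
After op 11 (replace(4, 'k')): offset=3, physical=[A,C,k,E,p], logical=[E,p,A,C,k]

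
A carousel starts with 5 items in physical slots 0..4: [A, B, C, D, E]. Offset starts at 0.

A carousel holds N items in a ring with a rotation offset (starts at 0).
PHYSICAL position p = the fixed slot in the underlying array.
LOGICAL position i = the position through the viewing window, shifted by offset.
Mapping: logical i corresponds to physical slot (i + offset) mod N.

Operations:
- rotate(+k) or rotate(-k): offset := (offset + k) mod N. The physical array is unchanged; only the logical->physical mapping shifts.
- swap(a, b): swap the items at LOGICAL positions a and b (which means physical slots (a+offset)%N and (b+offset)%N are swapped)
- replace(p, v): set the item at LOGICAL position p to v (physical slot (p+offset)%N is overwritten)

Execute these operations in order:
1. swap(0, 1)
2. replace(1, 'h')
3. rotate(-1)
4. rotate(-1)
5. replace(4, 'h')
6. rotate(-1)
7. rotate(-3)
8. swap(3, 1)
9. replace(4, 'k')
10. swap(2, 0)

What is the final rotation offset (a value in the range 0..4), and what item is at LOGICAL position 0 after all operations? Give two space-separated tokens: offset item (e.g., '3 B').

After op 1 (swap(0, 1)): offset=0, physical=[B,A,C,D,E], logical=[B,A,C,D,E]
After op 2 (replace(1, 'h')): offset=0, physical=[B,h,C,D,E], logical=[B,h,C,D,E]
After op 3 (rotate(-1)): offset=4, physical=[B,h,C,D,E], logical=[E,B,h,C,D]
After op 4 (rotate(-1)): offset=3, physical=[B,h,C,D,E], logical=[D,E,B,h,C]
After op 5 (replace(4, 'h')): offset=3, physical=[B,h,h,D,E], logical=[D,E,B,h,h]
After op 6 (rotate(-1)): offset=2, physical=[B,h,h,D,E], logical=[h,D,E,B,h]
After op 7 (rotate(-3)): offset=4, physical=[B,h,h,D,E], logical=[E,B,h,h,D]
After op 8 (swap(3, 1)): offset=4, physical=[h,h,B,D,E], logical=[E,h,h,B,D]
After op 9 (replace(4, 'k')): offset=4, physical=[h,h,B,k,E], logical=[E,h,h,B,k]
After op 10 (swap(2, 0)): offset=4, physical=[h,E,B,k,h], logical=[h,h,E,B,k]

Answer: 4 h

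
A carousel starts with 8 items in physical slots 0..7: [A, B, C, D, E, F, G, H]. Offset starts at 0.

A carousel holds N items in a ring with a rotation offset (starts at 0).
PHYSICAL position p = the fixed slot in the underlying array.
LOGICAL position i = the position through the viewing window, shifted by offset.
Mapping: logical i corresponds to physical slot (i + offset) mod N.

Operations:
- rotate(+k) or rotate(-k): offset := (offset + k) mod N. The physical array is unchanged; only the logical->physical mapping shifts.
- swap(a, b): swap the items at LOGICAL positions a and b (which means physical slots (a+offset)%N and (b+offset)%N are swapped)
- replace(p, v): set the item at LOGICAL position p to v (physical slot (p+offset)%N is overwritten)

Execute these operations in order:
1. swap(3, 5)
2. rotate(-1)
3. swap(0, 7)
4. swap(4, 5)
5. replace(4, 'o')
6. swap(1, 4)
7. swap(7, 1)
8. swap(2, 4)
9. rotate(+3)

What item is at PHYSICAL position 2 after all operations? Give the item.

After op 1 (swap(3, 5)): offset=0, physical=[A,B,C,F,E,D,G,H], logical=[A,B,C,F,E,D,G,H]
After op 2 (rotate(-1)): offset=7, physical=[A,B,C,F,E,D,G,H], logical=[H,A,B,C,F,E,D,G]
After op 3 (swap(0, 7)): offset=7, physical=[A,B,C,F,E,D,H,G], logical=[G,A,B,C,F,E,D,H]
After op 4 (swap(4, 5)): offset=7, physical=[A,B,C,E,F,D,H,G], logical=[G,A,B,C,E,F,D,H]
After op 5 (replace(4, 'o')): offset=7, physical=[A,B,C,o,F,D,H,G], logical=[G,A,B,C,o,F,D,H]
After op 6 (swap(1, 4)): offset=7, physical=[o,B,C,A,F,D,H,G], logical=[G,o,B,C,A,F,D,H]
After op 7 (swap(7, 1)): offset=7, physical=[H,B,C,A,F,D,o,G], logical=[G,H,B,C,A,F,D,o]
After op 8 (swap(2, 4)): offset=7, physical=[H,A,C,B,F,D,o,G], logical=[G,H,A,C,B,F,D,o]
After op 9 (rotate(+3)): offset=2, physical=[H,A,C,B,F,D,o,G], logical=[C,B,F,D,o,G,H,A]

Answer: C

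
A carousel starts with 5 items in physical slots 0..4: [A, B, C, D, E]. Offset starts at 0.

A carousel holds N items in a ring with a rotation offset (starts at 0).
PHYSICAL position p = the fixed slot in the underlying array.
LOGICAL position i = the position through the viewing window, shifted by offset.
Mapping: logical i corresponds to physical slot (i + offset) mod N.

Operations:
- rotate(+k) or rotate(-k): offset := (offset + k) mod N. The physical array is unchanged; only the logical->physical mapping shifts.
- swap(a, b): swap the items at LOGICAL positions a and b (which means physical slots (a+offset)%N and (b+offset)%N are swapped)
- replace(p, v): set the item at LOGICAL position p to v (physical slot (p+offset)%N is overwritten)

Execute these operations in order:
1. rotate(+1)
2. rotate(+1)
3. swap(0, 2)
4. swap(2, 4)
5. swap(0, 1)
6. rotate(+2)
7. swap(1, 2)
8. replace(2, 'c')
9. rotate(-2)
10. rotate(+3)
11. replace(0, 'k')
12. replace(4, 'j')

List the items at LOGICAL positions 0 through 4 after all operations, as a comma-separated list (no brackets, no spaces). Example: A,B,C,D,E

After op 1 (rotate(+1)): offset=1, physical=[A,B,C,D,E], logical=[B,C,D,E,A]
After op 2 (rotate(+1)): offset=2, physical=[A,B,C,D,E], logical=[C,D,E,A,B]
After op 3 (swap(0, 2)): offset=2, physical=[A,B,E,D,C], logical=[E,D,C,A,B]
After op 4 (swap(2, 4)): offset=2, physical=[A,C,E,D,B], logical=[E,D,B,A,C]
After op 5 (swap(0, 1)): offset=2, physical=[A,C,D,E,B], logical=[D,E,B,A,C]
After op 6 (rotate(+2)): offset=4, physical=[A,C,D,E,B], logical=[B,A,C,D,E]
After op 7 (swap(1, 2)): offset=4, physical=[C,A,D,E,B], logical=[B,C,A,D,E]
After op 8 (replace(2, 'c')): offset=4, physical=[C,c,D,E,B], logical=[B,C,c,D,E]
After op 9 (rotate(-2)): offset=2, physical=[C,c,D,E,B], logical=[D,E,B,C,c]
After op 10 (rotate(+3)): offset=0, physical=[C,c,D,E,B], logical=[C,c,D,E,B]
After op 11 (replace(0, 'k')): offset=0, physical=[k,c,D,E,B], logical=[k,c,D,E,B]
After op 12 (replace(4, 'j')): offset=0, physical=[k,c,D,E,j], logical=[k,c,D,E,j]

Answer: k,c,D,E,j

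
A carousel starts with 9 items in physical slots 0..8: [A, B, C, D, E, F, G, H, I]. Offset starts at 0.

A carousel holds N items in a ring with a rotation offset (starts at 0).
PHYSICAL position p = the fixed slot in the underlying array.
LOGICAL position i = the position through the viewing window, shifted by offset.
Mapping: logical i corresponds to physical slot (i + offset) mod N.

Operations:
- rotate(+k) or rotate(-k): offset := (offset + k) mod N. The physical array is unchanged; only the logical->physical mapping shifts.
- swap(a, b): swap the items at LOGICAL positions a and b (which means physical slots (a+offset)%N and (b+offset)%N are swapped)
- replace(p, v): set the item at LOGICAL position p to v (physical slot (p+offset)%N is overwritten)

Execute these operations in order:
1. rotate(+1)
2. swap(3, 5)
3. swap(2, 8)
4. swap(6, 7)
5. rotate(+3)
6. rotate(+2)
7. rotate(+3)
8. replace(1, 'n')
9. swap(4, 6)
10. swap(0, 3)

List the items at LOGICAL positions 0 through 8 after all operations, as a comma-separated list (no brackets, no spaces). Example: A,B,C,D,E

After op 1 (rotate(+1)): offset=1, physical=[A,B,C,D,E,F,G,H,I], logical=[B,C,D,E,F,G,H,I,A]
After op 2 (swap(3, 5)): offset=1, physical=[A,B,C,D,G,F,E,H,I], logical=[B,C,D,G,F,E,H,I,A]
After op 3 (swap(2, 8)): offset=1, physical=[D,B,C,A,G,F,E,H,I], logical=[B,C,A,G,F,E,H,I,D]
After op 4 (swap(6, 7)): offset=1, physical=[D,B,C,A,G,F,E,I,H], logical=[B,C,A,G,F,E,I,H,D]
After op 5 (rotate(+3)): offset=4, physical=[D,B,C,A,G,F,E,I,H], logical=[G,F,E,I,H,D,B,C,A]
After op 6 (rotate(+2)): offset=6, physical=[D,B,C,A,G,F,E,I,H], logical=[E,I,H,D,B,C,A,G,F]
After op 7 (rotate(+3)): offset=0, physical=[D,B,C,A,G,F,E,I,H], logical=[D,B,C,A,G,F,E,I,H]
After op 8 (replace(1, 'n')): offset=0, physical=[D,n,C,A,G,F,E,I,H], logical=[D,n,C,A,G,F,E,I,H]
After op 9 (swap(4, 6)): offset=0, physical=[D,n,C,A,E,F,G,I,H], logical=[D,n,C,A,E,F,G,I,H]
After op 10 (swap(0, 3)): offset=0, physical=[A,n,C,D,E,F,G,I,H], logical=[A,n,C,D,E,F,G,I,H]

Answer: A,n,C,D,E,F,G,I,H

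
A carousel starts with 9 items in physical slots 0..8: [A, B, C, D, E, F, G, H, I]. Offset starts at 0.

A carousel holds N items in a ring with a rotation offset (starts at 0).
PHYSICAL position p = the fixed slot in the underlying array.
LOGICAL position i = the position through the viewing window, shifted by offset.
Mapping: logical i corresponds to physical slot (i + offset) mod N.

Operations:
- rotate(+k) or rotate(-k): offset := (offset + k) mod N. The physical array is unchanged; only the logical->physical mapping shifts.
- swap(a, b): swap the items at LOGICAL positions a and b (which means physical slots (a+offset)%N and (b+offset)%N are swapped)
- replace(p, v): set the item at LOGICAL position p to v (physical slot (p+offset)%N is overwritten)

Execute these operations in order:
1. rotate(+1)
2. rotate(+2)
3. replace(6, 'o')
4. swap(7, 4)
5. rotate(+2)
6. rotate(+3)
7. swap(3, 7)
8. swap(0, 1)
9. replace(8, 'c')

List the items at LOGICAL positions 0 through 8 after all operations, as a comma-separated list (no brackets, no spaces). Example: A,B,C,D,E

Answer: o,I,H,G,D,E,F,C,c

Derivation:
After op 1 (rotate(+1)): offset=1, physical=[A,B,C,D,E,F,G,H,I], logical=[B,C,D,E,F,G,H,I,A]
After op 2 (rotate(+2)): offset=3, physical=[A,B,C,D,E,F,G,H,I], logical=[D,E,F,G,H,I,A,B,C]
After op 3 (replace(6, 'o')): offset=3, physical=[o,B,C,D,E,F,G,H,I], logical=[D,E,F,G,H,I,o,B,C]
After op 4 (swap(7, 4)): offset=3, physical=[o,H,C,D,E,F,G,B,I], logical=[D,E,F,G,B,I,o,H,C]
After op 5 (rotate(+2)): offset=5, physical=[o,H,C,D,E,F,G,B,I], logical=[F,G,B,I,o,H,C,D,E]
After op 6 (rotate(+3)): offset=8, physical=[o,H,C,D,E,F,G,B,I], logical=[I,o,H,C,D,E,F,G,B]
After op 7 (swap(3, 7)): offset=8, physical=[o,H,G,D,E,F,C,B,I], logical=[I,o,H,G,D,E,F,C,B]
After op 8 (swap(0, 1)): offset=8, physical=[I,H,G,D,E,F,C,B,o], logical=[o,I,H,G,D,E,F,C,B]
After op 9 (replace(8, 'c')): offset=8, physical=[I,H,G,D,E,F,C,c,o], logical=[o,I,H,G,D,E,F,C,c]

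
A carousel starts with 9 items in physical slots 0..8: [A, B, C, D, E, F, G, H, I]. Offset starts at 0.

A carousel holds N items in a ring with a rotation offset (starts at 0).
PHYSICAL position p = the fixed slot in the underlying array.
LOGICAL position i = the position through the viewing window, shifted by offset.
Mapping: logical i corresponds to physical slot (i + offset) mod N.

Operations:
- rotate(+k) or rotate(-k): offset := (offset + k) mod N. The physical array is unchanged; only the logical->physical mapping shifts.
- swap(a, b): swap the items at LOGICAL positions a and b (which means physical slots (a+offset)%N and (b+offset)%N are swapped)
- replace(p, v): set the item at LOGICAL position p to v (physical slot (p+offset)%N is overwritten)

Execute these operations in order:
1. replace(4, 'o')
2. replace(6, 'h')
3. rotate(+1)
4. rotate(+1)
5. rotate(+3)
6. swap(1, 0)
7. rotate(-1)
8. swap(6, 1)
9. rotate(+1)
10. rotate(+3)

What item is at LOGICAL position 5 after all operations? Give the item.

After op 1 (replace(4, 'o')): offset=0, physical=[A,B,C,D,o,F,G,H,I], logical=[A,B,C,D,o,F,G,H,I]
After op 2 (replace(6, 'h')): offset=0, physical=[A,B,C,D,o,F,h,H,I], logical=[A,B,C,D,o,F,h,H,I]
After op 3 (rotate(+1)): offset=1, physical=[A,B,C,D,o,F,h,H,I], logical=[B,C,D,o,F,h,H,I,A]
After op 4 (rotate(+1)): offset=2, physical=[A,B,C,D,o,F,h,H,I], logical=[C,D,o,F,h,H,I,A,B]
After op 5 (rotate(+3)): offset=5, physical=[A,B,C,D,o,F,h,H,I], logical=[F,h,H,I,A,B,C,D,o]
After op 6 (swap(1, 0)): offset=5, physical=[A,B,C,D,o,h,F,H,I], logical=[h,F,H,I,A,B,C,D,o]
After op 7 (rotate(-1)): offset=4, physical=[A,B,C,D,o,h,F,H,I], logical=[o,h,F,H,I,A,B,C,D]
After op 8 (swap(6, 1)): offset=4, physical=[A,h,C,D,o,B,F,H,I], logical=[o,B,F,H,I,A,h,C,D]
After op 9 (rotate(+1)): offset=5, physical=[A,h,C,D,o,B,F,H,I], logical=[B,F,H,I,A,h,C,D,o]
After op 10 (rotate(+3)): offset=8, physical=[A,h,C,D,o,B,F,H,I], logical=[I,A,h,C,D,o,B,F,H]

Answer: o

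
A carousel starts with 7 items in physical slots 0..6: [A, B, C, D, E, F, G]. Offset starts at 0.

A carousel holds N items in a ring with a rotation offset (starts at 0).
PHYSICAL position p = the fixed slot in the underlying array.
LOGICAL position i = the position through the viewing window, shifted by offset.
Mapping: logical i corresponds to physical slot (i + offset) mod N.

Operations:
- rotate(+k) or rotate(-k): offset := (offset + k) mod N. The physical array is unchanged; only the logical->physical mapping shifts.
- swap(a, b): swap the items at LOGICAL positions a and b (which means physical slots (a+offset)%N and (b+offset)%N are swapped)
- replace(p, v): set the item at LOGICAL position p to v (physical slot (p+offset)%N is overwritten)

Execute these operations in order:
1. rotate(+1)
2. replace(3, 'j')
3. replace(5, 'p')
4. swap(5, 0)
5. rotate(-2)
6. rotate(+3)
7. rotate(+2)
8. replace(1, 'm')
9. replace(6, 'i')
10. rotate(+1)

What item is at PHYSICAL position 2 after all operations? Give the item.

After op 1 (rotate(+1)): offset=1, physical=[A,B,C,D,E,F,G], logical=[B,C,D,E,F,G,A]
After op 2 (replace(3, 'j')): offset=1, physical=[A,B,C,D,j,F,G], logical=[B,C,D,j,F,G,A]
After op 3 (replace(5, 'p')): offset=1, physical=[A,B,C,D,j,F,p], logical=[B,C,D,j,F,p,A]
After op 4 (swap(5, 0)): offset=1, physical=[A,p,C,D,j,F,B], logical=[p,C,D,j,F,B,A]
After op 5 (rotate(-2)): offset=6, physical=[A,p,C,D,j,F,B], logical=[B,A,p,C,D,j,F]
After op 6 (rotate(+3)): offset=2, physical=[A,p,C,D,j,F,B], logical=[C,D,j,F,B,A,p]
After op 7 (rotate(+2)): offset=4, physical=[A,p,C,D,j,F,B], logical=[j,F,B,A,p,C,D]
After op 8 (replace(1, 'm')): offset=4, physical=[A,p,C,D,j,m,B], logical=[j,m,B,A,p,C,D]
After op 9 (replace(6, 'i')): offset=4, physical=[A,p,C,i,j,m,B], logical=[j,m,B,A,p,C,i]
After op 10 (rotate(+1)): offset=5, physical=[A,p,C,i,j,m,B], logical=[m,B,A,p,C,i,j]

Answer: C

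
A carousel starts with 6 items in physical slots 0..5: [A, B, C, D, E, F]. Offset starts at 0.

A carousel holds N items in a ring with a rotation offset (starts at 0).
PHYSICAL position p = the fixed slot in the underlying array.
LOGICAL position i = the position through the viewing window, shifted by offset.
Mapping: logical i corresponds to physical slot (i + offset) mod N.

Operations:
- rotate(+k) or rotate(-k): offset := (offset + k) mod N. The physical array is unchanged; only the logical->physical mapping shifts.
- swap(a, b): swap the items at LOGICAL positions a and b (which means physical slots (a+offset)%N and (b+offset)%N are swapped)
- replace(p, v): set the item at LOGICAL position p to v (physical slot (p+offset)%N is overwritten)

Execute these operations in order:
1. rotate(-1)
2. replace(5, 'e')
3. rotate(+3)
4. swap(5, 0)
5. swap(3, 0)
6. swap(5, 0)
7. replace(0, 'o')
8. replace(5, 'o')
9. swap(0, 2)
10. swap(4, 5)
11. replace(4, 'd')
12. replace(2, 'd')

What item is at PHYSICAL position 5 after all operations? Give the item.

After op 1 (rotate(-1)): offset=5, physical=[A,B,C,D,E,F], logical=[F,A,B,C,D,E]
After op 2 (replace(5, 'e')): offset=5, physical=[A,B,C,D,e,F], logical=[F,A,B,C,D,e]
After op 3 (rotate(+3)): offset=2, physical=[A,B,C,D,e,F], logical=[C,D,e,F,A,B]
After op 4 (swap(5, 0)): offset=2, physical=[A,C,B,D,e,F], logical=[B,D,e,F,A,C]
After op 5 (swap(3, 0)): offset=2, physical=[A,C,F,D,e,B], logical=[F,D,e,B,A,C]
After op 6 (swap(5, 0)): offset=2, physical=[A,F,C,D,e,B], logical=[C,D,e,B,A,F]
After op 7 (replace(0, 'o')): offset=2, physical=[A,F,o,D,e,B], logical=[o,D,e,B,A,F]
After op 8 (replace(5, 'o')): offset=2, physical=[A,o,o,D,e,B], logical=[o,D,e,B,A,o]
After op 9 (swap(0, 2)): offset=2, physical=[A,o,e,D,o,B], logical=[e,D,o,B,A,o]
After op 10 (swap(4, 5)): offset=2, physical=[o,A,e,D,o,B], logical=[e,D,o,B,o,A]
After op 11 (replace(4, 'd')): offset=2, physical=[d,A,e,D,o,B], logical=[e,D,o,B,d,A]
After op 12 (replace(2, 'd')): offset=2, physical=[d,A,e,D,d,B], logical=[e,D,d,B,d,A]

Answer: B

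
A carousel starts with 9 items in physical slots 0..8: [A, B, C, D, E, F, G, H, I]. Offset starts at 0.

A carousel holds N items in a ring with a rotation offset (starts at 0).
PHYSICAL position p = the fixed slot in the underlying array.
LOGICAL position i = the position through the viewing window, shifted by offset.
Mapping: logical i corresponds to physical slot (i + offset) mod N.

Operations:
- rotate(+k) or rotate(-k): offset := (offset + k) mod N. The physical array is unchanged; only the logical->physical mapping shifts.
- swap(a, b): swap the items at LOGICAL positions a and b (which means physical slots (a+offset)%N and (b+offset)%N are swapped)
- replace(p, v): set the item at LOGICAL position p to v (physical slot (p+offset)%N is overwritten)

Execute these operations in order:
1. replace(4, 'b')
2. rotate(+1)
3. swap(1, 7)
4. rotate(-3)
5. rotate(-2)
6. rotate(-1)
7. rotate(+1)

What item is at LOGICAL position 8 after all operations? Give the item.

Answer: b

Derivation:
After op 1 (replace(4, 'b')): offset=0, physical=[A,B,C,D,b,F,G,H,I], logical=[A,B,C,D,b,F,G,H,I]
After op 2 (rotate(+1)): offset=1, physical=[A,B,C,D,b,F,G,H,I], logical=[B,C,D,b,F,G,H,I,A]
After op 3 (swap(1, 7)): offset=1, physical=[A,B,I,D,b,F,G,H,C], logical=[B,I,D,b,F,G,H,C,A]
After op 4 (rotate(-3)): offset=7, physical=[A,B,I,D,b,F,G,H,C], logical=[H,C,A,B,I,D,b,F,G]
After op 5 (rotate(-2)): offset=5, physical=[A,B,I,D,b,F,G,H,C], logical=[F,G,H,C,A,B,I,D,b]
After op 6 (rotate(-1)): offset=4, physical=[A,B,I,D,b,F,G,H,C], logical=[b,F,G,H,C,A,B,I,D]
After op 7 (rotate(+1)): offset=5, physical=[A,B,I,D,b,F,G,H,C], logical=[F,G,H,C,A,B,I,D,b]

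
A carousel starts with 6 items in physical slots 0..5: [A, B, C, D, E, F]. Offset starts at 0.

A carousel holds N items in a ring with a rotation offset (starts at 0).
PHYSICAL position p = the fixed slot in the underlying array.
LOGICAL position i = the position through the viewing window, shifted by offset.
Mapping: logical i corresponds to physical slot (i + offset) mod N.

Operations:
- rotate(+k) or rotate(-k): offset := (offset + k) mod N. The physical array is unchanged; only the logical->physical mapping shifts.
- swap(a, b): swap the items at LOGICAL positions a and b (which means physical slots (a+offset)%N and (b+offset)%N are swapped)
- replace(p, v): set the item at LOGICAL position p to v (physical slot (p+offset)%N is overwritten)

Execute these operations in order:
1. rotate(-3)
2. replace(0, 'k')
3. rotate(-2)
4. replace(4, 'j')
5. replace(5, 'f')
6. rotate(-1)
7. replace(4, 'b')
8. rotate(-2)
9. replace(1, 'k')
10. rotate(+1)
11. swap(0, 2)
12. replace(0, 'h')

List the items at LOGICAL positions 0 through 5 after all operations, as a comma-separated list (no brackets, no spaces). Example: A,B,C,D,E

After op 1 (rotate(-3)): offset=3, physical=[A,B,C,D,E,F], logical=[D,E,F,A,B,C]
After op 2 (replace(0, 'k')): offset=3, physical=[A,B,C,k,E,F], logical=[k,E,F,A,B,C]
After op 3 (rotate(-2)): offset=1, physical=[A,B,C,k,E,F], logical=[B,C,k,E,F,A]
After op 4 (replace(4, 'j')): offset=1, physical=[A,B,C,k,E,j], logical=[B,C,k,E,j,A]
After op 5 (replace(5, 'f')): offset=1, physical=[f,B,C,k,E,j], logical=[B,C,k,E,j,f]
After op 6 (rotate(-1)): offset=0, physical=[f,B,C,k,E,j], logical=[f,B,C,k,E,j]
After op 7 (replace(4, 'b')): offset=0, physical=[f,B,C,k,b,j], logical=[f,B,C,k,b,j]
After op 8 (rotate(-2)): offset=4, physical=[f,B,C,k,b,j], logical=[b,j,f,B,C,k]
After op 9 (replace(1, 'k')): offset=4, physical=[f,B,C,k,b,k], logical=[b,k,f,B,C,k]
After op 10 (rotate(+1)): offset=5, physical=[f,B,C,k,b,k], logical=[k,f,B,C,k,b]
After op 11 (swap(0, 2)): offset=5, physical=[f,k,C,k,b,B], logical=[B,f,k,C,k,b]
After op 12 (replace(0, 'h')): offset=5, physical=[f,k,C,k,b,h], logical=[h,f,k,C,k,b]

Answer: h,f,k,C,k,b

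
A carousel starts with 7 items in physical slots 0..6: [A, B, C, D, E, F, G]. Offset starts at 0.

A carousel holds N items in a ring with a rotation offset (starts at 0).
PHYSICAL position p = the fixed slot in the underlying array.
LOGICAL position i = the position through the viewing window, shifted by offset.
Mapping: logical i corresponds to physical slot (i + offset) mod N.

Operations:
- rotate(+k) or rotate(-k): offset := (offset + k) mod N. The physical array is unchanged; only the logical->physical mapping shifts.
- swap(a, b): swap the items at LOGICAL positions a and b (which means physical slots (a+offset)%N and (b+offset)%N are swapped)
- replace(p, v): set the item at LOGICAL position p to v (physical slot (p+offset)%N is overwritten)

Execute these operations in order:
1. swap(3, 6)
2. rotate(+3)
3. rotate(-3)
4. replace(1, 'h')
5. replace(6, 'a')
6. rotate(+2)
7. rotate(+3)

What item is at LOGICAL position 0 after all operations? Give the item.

Answer: F

Derivation:
After op 1 (swap(3, 6)): offset=0, physical=[A,B,C,G,E,F,D], logical=[A,B,C,G,E,F,D]
After op 2 (rotate(+3)): offset=3, physical=[A,B,C,G,E,F,D], logical=[G,E,F,D,A,B,C]
After op 3 (rotate(-3)): offset=0, physical=[A,B,C,G,E,F,D], logical=[A,B,C,G,E,F,D]
After op 4 (replace(1, 'h')): offset=0, physical=[A,h,C,G,E,F,D], logical=[A,h,C,G,E,F,D]
After op 5 (replace(6, 'a')): offset=0, physical=[A,h,C,G,E,F,a], logical=[A,h,C,G,E,F,a]
After op 6 (rotate(+2)): offset=2, physical=[A,h,C,G,E,F,a], logical=[C,G,E,F,a,A,h]
After op 7 (rotate(+3)): offset=5, physical=[A,h,C,G,E,F,a], logical=[F,a,A,h,C,G,E]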